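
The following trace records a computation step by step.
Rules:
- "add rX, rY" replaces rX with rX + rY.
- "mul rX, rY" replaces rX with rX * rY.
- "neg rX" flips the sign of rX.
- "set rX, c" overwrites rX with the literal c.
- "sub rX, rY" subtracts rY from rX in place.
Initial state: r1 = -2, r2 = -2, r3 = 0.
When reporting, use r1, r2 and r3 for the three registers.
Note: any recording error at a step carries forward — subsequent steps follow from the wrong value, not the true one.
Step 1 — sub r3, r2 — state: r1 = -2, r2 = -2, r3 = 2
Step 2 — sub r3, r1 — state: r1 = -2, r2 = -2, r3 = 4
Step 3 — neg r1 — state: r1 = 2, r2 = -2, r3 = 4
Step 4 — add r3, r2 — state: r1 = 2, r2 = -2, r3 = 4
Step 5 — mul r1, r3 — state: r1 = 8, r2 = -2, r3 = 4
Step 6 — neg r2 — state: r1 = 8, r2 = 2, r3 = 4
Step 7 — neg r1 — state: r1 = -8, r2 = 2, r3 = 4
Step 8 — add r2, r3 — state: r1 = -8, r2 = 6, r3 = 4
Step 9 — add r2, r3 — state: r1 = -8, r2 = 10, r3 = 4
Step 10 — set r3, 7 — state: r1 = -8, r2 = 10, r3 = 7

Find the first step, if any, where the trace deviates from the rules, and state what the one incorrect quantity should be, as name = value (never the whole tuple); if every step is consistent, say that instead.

step 4, r3 = 2

Step 1: r3 = 0 - -2 = 2 — confirmed correct.
Step 2: r3 = 2 - -2 = 4 — confirmed correct.
Step 3: r1 = -(-2) = 2 — verified.
Step 4: r3 = 4 + -2 = 2 — not what was recorded.
The earliest wrong entry is at step 4: it should read r3 = 2.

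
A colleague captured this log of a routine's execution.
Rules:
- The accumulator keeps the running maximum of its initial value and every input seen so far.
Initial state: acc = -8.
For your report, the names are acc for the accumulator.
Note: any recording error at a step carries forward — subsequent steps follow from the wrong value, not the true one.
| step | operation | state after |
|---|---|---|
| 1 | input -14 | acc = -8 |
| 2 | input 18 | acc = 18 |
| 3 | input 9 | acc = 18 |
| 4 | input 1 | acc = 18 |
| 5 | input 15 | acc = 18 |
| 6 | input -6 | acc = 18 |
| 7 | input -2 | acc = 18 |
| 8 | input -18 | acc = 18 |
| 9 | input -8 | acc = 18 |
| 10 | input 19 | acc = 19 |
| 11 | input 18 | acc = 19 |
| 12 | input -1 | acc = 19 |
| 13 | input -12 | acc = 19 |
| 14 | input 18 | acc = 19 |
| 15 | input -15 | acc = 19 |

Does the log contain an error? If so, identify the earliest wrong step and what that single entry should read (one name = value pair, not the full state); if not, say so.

no error

step 1: acc = max(-8, -14) = -8 -> exactly as logged
step 2: acc = max(-8, 18) = 18 -> consistent with the log
step 3: acc = max(18, 9) = 18 -> checks out
step 4: acc = max(18, 1) = 18 -> confirmed correct
step 5: acc = max(18, 15) = 18 -> exactly as logged
step 6: acc = max(18, -6) = 18 -> same as recorded
step 7: acc = max(18, -2) = 18 -> consistent with the log
step 8: acc = max(18, -18) = 18 -> matches
step 9: acc = max(18, -8) = 18 -> confirmed correct
step 10: acc = max(18, 19) = 19 -> agrees with the log
step 11: acc = max(19, 18) = 19 -> confirmed correct
step 12: acc = max(19, -1) = 19 -> consistent with the log
step 13: acc = max(19, -12) = 19 -> verified
step 14: acc = max(19, 18) = 19 -> confirmed correct
step 15: acc = max(19, -15) = 19 -> checks out
Each recorded entry agrees with the recomputation.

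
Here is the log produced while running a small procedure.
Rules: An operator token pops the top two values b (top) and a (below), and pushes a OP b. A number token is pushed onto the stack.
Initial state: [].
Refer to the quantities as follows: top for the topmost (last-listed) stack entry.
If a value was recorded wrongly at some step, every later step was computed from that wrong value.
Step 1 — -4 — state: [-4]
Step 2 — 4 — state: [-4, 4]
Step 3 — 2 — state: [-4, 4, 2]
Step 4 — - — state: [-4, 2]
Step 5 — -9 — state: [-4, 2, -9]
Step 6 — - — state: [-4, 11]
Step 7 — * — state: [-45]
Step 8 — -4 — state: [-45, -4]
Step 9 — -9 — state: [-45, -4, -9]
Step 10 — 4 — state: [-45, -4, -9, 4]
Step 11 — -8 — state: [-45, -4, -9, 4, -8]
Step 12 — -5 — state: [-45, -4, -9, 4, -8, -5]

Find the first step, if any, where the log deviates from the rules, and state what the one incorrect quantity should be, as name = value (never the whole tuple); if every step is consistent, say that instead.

Step 1: push -4: top = -4 — consistent with the log.
Step 2: push 4: top = 4 — matches.
Step 3: push 2: top = 2 — consistent with the log.
Step 4: 4 - 2 = 2 — agrees with the log.
Step 5: push -9: top = -9 — consistent with the log.
Step 6: 2 - -9 = 11 — confirmed correct.
Step 7: -4 * 11 = -44 — the log disagrees here.
So the first discrepancy is step 7, where the right value is top = -44.

step 7, top = -44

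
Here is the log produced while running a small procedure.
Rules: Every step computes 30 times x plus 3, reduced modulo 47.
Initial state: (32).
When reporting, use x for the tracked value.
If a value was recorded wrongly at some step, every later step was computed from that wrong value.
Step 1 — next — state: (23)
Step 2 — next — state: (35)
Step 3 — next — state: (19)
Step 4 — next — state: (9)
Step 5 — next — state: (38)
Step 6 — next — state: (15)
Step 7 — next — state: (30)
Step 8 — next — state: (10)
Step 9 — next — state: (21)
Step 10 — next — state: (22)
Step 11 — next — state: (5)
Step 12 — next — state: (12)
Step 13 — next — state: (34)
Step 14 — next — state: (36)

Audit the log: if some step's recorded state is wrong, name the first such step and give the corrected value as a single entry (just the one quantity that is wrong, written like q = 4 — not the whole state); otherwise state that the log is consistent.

Step 1: x = (30*32 + 3) mod 47 = 23 — same as recorded.
Step 2: x = (30*23 + 3) mod 47 = 35 — no discrepancy.
Step 3: x = (30*35 + 3) mod 47 = 19 — checks out.
Step 4: x = (30*19 + 3) mod 47 = 9 — confirmed correct.
Step 5: x = (30*9 + 3) mod 47 = 38 — confirmed correct.
Step 6: x = (30*38 + 3) mod 47 = 15 — exactly as logged.
Step 7: x = (30*15 + 3) mod 47 = 30 — exactly as logged.
Step 8: x = (30*30 + 3) mod 47 = 10 — checks out.
Step 9: x = (30*10 + 3) mod 47 = 21 — exactly as logged.
Step 10: x = (30*21 + 3) mod 47 = 22 — exactly as logged.
Step 11: x = (30*22 + 3) mod 47 = 5 — agrees with the log.
Step 12: x = (30*5 + 3) mod 47 = 12 — matches.
Step 13: x = (30*12 + 3) mod 47 = 34 — in agreement.
Step 14: x = (30*34 + 3) mod 47 = 36 — confirmed correct.
The recomputation confirms every line.

no error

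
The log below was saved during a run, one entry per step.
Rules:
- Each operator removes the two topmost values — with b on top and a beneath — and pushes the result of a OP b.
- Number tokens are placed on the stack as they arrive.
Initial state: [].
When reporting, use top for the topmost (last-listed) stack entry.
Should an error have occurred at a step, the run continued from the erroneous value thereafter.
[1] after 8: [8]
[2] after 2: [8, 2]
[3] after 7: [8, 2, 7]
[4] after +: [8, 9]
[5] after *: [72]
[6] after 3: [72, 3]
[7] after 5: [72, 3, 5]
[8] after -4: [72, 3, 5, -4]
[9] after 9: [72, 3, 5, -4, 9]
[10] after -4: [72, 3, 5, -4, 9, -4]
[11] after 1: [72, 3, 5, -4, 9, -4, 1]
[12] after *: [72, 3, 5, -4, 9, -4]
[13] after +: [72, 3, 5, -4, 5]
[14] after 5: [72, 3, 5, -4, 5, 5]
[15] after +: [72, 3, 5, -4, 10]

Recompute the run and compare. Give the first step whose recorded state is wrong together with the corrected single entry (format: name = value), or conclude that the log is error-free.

step 1: push 8: top = 8 -> no discrepancy
step 2: push 2: top = 2 -> consistent with the log
step 3: push 7: top = 7 -> consistent with the log
step 4: 2 + 7 = 9 -> consistent with the log
step 5: 8 * 9 = 72 -> in agreement
step 6: push 3: top = 3 -> matches
step 7: push 5: top = 5 -> agrees with the log
step 8: push -4: top = -4 -> verified
step 9: push 9: top = 9 -> matches
step 10: push -4: top = -4 -> checks out
step 11: push 1: top = 1 -> in agreement
step 12: -4 * 1 = -4 -> verified
step 13: 9 + -4 = 5 -> in agreement
step 14: push 5: top = 5 -> verified
step 15: 5 + 5 = 10 -> agrees with the log
The recomputation confirms every line.

no error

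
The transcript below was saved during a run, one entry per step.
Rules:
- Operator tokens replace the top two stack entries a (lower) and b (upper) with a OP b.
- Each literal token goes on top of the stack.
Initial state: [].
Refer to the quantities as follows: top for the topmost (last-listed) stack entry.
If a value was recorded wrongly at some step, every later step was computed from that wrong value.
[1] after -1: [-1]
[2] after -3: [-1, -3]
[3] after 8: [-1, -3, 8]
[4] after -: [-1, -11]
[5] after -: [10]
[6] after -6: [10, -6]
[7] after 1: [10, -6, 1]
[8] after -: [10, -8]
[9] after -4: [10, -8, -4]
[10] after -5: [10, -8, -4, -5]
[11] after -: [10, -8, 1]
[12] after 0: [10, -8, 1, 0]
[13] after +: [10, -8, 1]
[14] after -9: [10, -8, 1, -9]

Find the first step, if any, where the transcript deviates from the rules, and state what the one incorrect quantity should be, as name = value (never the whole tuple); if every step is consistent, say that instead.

Step 1: push -1: top = -1 — matches.
Step 2: push -3: top = -3 — matches.
Step 3: push 8: top = 8 — in agreement.
Step 4: -3 - 8 = -11 — confirmed correct.
Step 5: -1 - -11 = 10 — in agreement.
Step 6: push -6: top = -6 — agrees with the transcript.
Step 7: push 1: top = 1 — exactly as logged.
Step 8: -6 - 1 = -7 — the transcript disagrees here.
So the first discrepancy is step 8, where the right value is top = -7.

step 8, top = -7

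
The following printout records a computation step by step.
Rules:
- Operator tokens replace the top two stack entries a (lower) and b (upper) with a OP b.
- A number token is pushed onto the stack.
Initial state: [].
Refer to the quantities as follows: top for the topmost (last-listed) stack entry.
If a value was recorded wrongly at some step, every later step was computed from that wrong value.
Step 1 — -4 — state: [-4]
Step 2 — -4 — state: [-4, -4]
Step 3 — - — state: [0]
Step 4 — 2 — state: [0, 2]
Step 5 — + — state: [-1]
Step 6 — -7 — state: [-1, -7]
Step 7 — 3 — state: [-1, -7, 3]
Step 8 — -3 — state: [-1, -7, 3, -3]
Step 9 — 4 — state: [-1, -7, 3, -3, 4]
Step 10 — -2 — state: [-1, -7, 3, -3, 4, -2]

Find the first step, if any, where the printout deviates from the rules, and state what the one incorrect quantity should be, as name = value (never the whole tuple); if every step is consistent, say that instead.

step 5, top = 2

step 1: push -4: top = -4 -> confirmed correct
step 2: push -4: top = -4 -> exactly as logged
step 3: -4 - -4 = 0 -> agrees with the printout
step 4: push 2: top = 2 -> no discrepancy
step 5: 0 + 2 = 2 -> first mismatch against the printout
Step 5 is the first one off; corrected, top = 2.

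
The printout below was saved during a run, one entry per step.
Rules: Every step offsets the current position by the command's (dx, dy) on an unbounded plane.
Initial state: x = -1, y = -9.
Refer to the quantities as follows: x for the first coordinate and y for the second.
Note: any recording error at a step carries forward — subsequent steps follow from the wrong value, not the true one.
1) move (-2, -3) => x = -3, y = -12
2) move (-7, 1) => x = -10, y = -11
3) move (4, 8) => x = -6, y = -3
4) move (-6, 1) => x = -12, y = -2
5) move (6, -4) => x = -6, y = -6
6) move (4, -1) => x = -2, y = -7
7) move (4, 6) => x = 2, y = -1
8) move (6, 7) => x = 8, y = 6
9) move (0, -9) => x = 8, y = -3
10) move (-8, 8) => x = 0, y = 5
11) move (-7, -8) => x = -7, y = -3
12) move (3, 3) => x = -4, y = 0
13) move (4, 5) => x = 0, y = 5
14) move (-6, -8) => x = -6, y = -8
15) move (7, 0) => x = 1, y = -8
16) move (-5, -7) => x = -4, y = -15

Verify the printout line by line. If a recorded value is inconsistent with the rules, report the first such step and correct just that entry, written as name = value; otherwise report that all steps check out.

step 14, y = -3

Recomputing the run from the initial state:
step 1: x = -3, y = -12
step 2: x = -10, y = -11
step 3: x = -6, y = -3
step 4: x = -12, y = -2
step 5: x = -6, y = -6
step 6: x = -2, y = -7
step 7: x = 2, y = -1
step 8: x = 8, y = 6
step 9: x = 8, y = -3
step 10: x = 0, y = 5
step 11: x = -7, y = -3
step 12: x = -4, y = 0
step 13: x = 0, y = 5
step 14: x = -6, y = -3
step 15: x = 1, y = -3
step 16: x = -4, y = -10
The first disagreement with the printout is at step 14, where the value should be y = -3.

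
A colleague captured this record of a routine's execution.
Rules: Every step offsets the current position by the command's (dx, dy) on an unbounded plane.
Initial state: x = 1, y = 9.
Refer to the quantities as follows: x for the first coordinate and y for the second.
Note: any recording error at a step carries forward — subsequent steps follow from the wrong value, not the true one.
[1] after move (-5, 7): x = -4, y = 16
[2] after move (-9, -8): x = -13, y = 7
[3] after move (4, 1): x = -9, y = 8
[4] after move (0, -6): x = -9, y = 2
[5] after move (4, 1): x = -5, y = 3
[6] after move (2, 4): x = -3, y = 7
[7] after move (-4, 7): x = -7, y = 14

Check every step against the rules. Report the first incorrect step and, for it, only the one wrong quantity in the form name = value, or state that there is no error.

step 2, y = 8

Step 1: x = 1 + (-5) = -4, y = 9 + (7) = 16 — exactly as logged.
Step 2: x = -4 + (-9) = -13, y = 16 + (-8) = 8 — the record disagrees here.
The audit stops at step 2: the recorded entry is wrong and should be y = 8.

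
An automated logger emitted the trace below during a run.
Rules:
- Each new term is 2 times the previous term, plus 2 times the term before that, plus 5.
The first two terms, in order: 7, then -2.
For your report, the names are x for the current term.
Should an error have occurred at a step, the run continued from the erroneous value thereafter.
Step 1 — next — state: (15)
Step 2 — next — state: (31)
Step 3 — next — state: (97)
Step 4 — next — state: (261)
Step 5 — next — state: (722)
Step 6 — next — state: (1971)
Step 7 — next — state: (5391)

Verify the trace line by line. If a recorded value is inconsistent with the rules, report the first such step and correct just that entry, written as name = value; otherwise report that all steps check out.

1. x = 2*(-2) + (2)*(7) + (5) = 15 (agrees with the trace)
2. x = 2*(15) + (2)*(-2) + (5) = 31 (agrees with the trace)
3. x = 2*(31) + (2)*(15) + (5) = 97 (same as recorded)
4. x = 2*(97) + (2)*(31) + (5) = 261 (agrees with the trace)
5. x = 2*(261) + (2)*(97) + (5) = 721 (the trace has a different value)
That makes step 5 the first incorrect line — x = 721 is what it should show.

step 5, x = 721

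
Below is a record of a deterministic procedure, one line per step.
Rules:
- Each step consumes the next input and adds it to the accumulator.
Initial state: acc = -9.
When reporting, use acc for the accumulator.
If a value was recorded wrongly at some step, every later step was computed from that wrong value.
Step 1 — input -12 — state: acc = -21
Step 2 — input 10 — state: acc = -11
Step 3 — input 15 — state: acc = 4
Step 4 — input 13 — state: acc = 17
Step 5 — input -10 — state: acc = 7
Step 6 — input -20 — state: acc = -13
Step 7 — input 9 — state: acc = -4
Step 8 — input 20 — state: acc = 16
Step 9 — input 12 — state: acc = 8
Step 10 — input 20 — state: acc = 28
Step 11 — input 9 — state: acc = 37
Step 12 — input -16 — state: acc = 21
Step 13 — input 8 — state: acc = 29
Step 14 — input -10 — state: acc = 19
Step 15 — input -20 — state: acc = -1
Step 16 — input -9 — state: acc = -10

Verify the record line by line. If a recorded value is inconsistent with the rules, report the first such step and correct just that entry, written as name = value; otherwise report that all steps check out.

step 1: acc = -9 + -12 = -21 -> agrees with the record
step 2: acc = -21 + 10 = -11 -> exactly as logged
step 3: acc = -11 + 15 = 4 -> checks out
step 4: acc = 4 + 13 = 17 -> same as recorded
step 5: acc = 17 + -10 = 7 -> matches
step 6: acc = 7 + -20 = -13 -> same as recorded
step 7: acc = -13 + 9 = -4 -> checks out
step 8: acc = -4 + 20 = 16 -> consistent with the record
step 9: acc = 16 + 12 = 28 -> this is not what the record shows
The audit stops at step 9: the recorded entry is wrong and should be acc = 28.

step 9, acc = 28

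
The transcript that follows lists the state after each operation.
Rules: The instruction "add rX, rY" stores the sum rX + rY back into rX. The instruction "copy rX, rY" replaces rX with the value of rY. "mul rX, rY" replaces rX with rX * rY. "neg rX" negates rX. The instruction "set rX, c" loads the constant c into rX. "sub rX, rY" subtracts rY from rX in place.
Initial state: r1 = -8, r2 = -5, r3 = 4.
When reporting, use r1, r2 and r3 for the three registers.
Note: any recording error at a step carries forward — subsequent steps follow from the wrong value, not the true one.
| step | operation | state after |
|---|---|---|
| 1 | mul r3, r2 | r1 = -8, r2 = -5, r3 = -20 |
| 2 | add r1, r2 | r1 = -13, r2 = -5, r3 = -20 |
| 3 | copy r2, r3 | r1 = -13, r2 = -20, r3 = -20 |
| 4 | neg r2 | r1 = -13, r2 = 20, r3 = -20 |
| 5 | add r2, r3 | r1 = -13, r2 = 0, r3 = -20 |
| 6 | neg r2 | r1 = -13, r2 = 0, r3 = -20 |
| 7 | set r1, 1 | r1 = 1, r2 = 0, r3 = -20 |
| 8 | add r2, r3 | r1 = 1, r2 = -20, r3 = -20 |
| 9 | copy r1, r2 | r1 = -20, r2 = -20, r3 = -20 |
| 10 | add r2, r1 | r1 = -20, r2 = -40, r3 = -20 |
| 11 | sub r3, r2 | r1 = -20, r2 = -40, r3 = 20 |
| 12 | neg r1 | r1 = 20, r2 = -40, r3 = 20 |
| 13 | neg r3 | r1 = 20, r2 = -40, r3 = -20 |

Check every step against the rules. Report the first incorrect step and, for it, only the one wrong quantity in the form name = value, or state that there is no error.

no error

Recomputing the run from the initial state:
step 1: r1 = -8, r2 = -5, r3 = -20
step 2: r1 = -13, r2 = -5, r3 = -20
step 3: r1 = -13, r2 = -20, r3 = -20
step 4: r1 = -13, r2 = 20, r3 = -20
step 5: r1 = -13, r2 = 0, r3 = -20
step 6: r1 = -13, r2 = 0, r3 = -20
step 7: r1 = 1, r2 = 0, r3 = -20
step 8: r1 = 1, r2 = -20, r3 = -20
step 9: r1 = -20, r2 = -20, r3 = -20
step 10: r1 = -20, r2 = -40, r3 = -20
step 11: r1 = -20, r2 = -40, r3 = 20
step 12: r1 = 20, r2 = -40, r3 = 20
step 13: r1 = 20, r2 = -40, r3 = -20
This matches the transcript at every step.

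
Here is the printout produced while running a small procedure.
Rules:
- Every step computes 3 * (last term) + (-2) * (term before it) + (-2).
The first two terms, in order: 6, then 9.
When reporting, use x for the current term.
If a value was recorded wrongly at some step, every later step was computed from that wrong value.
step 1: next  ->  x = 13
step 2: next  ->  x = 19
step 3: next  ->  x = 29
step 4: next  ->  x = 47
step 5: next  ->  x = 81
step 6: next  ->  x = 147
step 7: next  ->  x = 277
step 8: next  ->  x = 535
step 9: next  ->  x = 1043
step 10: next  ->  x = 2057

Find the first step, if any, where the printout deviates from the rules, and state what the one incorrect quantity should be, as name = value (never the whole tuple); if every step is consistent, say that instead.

Step 1: x = 3*(9) + (-2)*(6) + (-2) = 13 — exactly as logged.
Step 2: x = 3*(13) + (-2)*(9) + (-2) = 19 — agrees with the printout.
Step 3: x = 3*(19) + (-2)*(13) + (-2) = 29 — no discrepancy.
Step 4: x = 3*(29) + (-2)*(19) + (-2) = 47 — no discrepancy.
Step 5: x = 3*(47) + (-2)*(29) + (-2) = 81 — agrees with the printout.
Step 6: x = 3*(81) + (-2)*(47) + (-2) = 147 — verified.
Step 7: x = 3*(147) + (-2)*(81) + (-2) = 277 — verified.
Step 8: x = 3*(277) + (-2)*(147) + (-2) = 535 — exactly as logged.
Step 9: x = 3*(535) + (-2)*(277) + (-2) = 1049 — a discrepancy with the printout.
So the first discrepancy is step 9, where the right value is x = 1049.

step 9, x = 1049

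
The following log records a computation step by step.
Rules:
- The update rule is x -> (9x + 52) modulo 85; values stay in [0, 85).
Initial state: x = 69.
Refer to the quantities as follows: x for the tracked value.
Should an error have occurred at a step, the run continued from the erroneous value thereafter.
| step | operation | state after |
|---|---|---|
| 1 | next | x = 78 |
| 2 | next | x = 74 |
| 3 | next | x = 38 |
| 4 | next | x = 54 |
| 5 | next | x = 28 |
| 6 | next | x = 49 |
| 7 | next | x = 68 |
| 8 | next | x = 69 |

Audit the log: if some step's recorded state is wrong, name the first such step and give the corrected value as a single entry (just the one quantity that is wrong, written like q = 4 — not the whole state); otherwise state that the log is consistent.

1. x = (9*69 + 52) mod 85 = 78 (in agreement)
2. x = (9*78 + 52) mod 85 = 74 (confirmed correct)
3. x = (9*74 + 52) mod 85 = 38 (in agreement)
4. x = (9*38 + 52) mod 85 = 54 (no discrepancy)
5. x = (9*54 + 52) mod 85 = 28 (agrees with the log)
6. x = (9*28 + 52) mod 85 = 49 (consistent with the log)
7. x = (9*49 + 52) mod 85 = 68 (consistent with the log)
8. x = (9*68 + 52) mod 85 = 69 (exactly as logged)
Every step is consistent.

no error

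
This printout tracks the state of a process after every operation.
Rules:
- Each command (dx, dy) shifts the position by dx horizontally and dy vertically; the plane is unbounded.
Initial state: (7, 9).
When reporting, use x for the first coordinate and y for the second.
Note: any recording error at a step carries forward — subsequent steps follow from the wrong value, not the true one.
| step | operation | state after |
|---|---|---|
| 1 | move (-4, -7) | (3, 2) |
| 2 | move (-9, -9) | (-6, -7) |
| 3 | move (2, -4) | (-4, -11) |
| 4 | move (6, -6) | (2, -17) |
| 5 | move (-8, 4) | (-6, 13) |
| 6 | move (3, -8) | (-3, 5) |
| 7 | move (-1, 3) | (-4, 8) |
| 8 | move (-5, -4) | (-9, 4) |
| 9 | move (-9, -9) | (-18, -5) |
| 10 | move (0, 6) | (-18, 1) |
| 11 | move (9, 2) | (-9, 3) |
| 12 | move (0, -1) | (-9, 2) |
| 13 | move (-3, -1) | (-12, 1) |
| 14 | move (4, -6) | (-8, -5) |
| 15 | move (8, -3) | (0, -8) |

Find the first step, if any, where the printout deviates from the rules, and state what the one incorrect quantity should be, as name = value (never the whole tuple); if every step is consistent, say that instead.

Recomputing the run from the initial state:
step 1: x = 3, y = 2
step 2: x = -6, y = -7
step 3: x = -4, y = -11
step 4: x = 2, y = -17
step 5: x = -6, y = -13
step 6: x = -3, y = -21
step 7: x = -4, y = -18
step 8: x = -9, y = -22
step 9: x = -18, y = -31
step 10: x = -18, y = -25
step 11: x = -9, y = -23
step 12: x = -9, y = -24
step 13: x = -12, y = -25
step 14: x = -8, y = -31
step 15: x = 0, y = -34
The first disagreement with the printout is at step 5, where the value should be y = -13.

step 5, y = -13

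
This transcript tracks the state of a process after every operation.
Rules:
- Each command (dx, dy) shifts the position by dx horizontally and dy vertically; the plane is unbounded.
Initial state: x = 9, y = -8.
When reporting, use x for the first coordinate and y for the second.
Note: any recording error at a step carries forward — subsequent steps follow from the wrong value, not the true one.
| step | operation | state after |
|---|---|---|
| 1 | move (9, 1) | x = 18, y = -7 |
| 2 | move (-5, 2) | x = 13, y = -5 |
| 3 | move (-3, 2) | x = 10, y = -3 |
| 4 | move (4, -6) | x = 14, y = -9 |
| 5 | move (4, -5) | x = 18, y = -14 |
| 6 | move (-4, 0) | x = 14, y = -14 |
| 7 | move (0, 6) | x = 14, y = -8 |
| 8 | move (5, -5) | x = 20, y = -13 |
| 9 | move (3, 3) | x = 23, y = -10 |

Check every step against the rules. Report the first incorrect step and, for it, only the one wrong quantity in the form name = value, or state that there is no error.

step 8, x = 19

Recomputing the run from the initial state:
step 1: x = 18, y = -7
step 2: x = 13, y = -5
step 3: x = 10, y = -3
step 4: x = 14, y = -9
step 5: x = 18, y = -14
step 6: x = 14, y = -14
step 7: x = 14, y = -8
step 8: x = 19, y = -13
step 9: x = 22, y = -10
The first disagreement with the transcript is at step 8, where the value should be x = 19.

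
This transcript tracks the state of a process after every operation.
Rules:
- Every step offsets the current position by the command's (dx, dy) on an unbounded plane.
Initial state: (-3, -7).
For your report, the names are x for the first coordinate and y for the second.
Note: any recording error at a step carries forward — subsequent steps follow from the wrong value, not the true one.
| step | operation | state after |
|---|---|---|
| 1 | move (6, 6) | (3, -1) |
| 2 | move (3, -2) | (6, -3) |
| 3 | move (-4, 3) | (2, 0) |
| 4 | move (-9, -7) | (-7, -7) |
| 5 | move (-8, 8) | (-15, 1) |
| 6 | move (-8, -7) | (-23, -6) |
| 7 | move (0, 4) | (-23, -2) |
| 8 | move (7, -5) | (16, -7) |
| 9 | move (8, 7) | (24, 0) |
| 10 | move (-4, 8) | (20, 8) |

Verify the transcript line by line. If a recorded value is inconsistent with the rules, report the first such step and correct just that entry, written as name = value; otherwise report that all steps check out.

Recomputing the run from the initial state:
step 1: x = 3, y = -1
step 2: x = 6, y = -3
step 3: x = 2, y = 0
step 4: x = -7, y = -7
step 5: x = -15, y = 1
step 6: x = -23, y = -6
step 7: x = -23, y = -2
step 8: x = -16, y = -7
step 9: x = -8, y = 0
step 10: x = -12, y = 8
The first disagreement with the transcript is at step 8, where the value should be x = -16.

step 8, x = -16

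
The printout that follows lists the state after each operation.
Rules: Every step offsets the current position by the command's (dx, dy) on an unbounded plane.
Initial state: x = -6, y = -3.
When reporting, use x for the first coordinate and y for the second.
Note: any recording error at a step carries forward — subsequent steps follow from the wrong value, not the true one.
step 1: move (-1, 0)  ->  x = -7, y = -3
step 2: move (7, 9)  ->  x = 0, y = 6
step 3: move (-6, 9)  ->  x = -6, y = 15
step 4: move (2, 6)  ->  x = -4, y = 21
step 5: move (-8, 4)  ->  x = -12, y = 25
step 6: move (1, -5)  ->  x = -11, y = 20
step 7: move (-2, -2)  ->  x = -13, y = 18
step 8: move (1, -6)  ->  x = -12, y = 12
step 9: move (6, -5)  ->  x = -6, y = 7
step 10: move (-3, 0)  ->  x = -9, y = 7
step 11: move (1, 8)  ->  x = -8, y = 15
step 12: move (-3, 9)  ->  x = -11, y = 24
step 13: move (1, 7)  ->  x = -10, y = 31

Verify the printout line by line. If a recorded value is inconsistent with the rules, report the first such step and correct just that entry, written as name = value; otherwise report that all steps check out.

no error

Recomputing the run from the initial state:
step 1: x = -7, y = -3
step 2: x = 0, y = 6
step 3: x = -6, y = 15
step 4: x = -4, y = 21
step 5: x = -12, y = 25
step 6: x = -11, y = 20
step 7: x = -13, y = 18
step 8: x = -12, y = 12
step 9: x = -6, y = 7
step 10: x = -9, y = 7
step 11: x = -8, y = 15
step 12: x = -11, y = 24
step 13: x = -10, y = 31
This matches the printout at every step.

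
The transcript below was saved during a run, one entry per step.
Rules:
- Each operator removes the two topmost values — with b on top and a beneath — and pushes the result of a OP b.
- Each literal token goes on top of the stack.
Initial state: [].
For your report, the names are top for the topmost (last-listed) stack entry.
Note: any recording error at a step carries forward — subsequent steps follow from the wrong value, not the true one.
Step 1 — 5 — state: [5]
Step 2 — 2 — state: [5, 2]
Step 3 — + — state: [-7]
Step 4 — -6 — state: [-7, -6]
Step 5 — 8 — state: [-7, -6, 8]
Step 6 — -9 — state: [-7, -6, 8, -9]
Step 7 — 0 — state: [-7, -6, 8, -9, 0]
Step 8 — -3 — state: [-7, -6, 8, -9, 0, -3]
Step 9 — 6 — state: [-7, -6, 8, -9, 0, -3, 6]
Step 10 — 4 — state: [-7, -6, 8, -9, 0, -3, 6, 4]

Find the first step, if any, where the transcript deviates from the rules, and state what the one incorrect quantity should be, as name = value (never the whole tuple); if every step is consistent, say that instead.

1. push 5: top = 5 (same as recorded)
2. push 2: top = 2 (consistent with the transcript)
3. 5 + 2 = 7 (a discrepancy with the transcript)
So the first discrepancy is step 3, where the right value is top = 7.

step 3, top = 7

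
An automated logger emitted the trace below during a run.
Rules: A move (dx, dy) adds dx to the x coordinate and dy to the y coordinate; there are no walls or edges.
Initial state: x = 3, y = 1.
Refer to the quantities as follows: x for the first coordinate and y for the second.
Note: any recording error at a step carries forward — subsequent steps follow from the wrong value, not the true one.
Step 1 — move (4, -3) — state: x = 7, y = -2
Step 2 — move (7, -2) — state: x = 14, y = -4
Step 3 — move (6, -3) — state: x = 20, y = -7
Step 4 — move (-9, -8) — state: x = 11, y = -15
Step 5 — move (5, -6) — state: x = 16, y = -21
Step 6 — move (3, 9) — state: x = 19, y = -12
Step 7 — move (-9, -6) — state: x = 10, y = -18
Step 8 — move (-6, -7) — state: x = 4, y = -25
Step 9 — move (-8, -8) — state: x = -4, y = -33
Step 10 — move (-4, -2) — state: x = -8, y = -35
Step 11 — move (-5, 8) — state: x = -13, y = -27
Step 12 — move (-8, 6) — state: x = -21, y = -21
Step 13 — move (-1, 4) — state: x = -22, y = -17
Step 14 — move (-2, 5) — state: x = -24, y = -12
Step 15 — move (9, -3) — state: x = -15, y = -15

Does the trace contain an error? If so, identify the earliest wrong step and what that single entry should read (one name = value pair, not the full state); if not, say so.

Recomputing the run from the initial state:
step 1: x = 7, y = -2
step 2: x = 14, y = -4
step 3: x = 20, y = -7
step 4: x = 11, y = -15
step 5: x = 16, y = -21
step 6: x = 19, y = -12
step 7: x = 10, y = -18
step 8: x = 4, y = -25
step 9: x = -4, y = -33
step 10: x = -8, y = -35
step 11: x = -13, y = -27
step 12: x = -21, y = -21
step 13: x = -22, y = -17
step 14: x = -24, y = -12
step 15: x = -15, y = -15
This matches the trace at every step.

no error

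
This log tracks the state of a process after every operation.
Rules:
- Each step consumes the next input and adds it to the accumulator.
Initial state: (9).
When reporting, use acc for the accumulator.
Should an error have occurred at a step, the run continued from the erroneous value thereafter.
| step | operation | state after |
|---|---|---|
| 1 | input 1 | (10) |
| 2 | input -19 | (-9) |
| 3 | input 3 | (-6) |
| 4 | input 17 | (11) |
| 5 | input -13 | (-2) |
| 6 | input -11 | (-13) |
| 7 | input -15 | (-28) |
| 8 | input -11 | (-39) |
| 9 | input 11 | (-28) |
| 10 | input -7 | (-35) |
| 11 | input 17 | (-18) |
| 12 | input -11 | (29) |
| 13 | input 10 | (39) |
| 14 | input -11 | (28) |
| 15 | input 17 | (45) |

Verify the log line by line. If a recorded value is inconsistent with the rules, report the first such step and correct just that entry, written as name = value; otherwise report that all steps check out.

step 1: acc = 9 + 1 = 10 -> exactly as logged
step 2: acc = 10 + -19 = -9 -> in agreement
step 3: acc = -9 + 3 = -6 -> matches
step 4: acc = -6 + 17 = 11 -> agrees with the log
step 5: acc = 11 + -13 = -2 -> consistent with the log
step 6: acc = -2 + -11 = -13 -> verified
step 7: acc = -13 + -15 = -28 -> no discrepancy
step 8: acc = -28 + -11 = -39 -> verified
step 9: acc = -39 + 11 = -28 -> in agreement
step 10: acc = -28 + -7 = -35 -> agrees with the log
step 11: acc = -35 + 17 = -18 -> confirmed correct
step 12: acc = -18 + -11 = -29 -> the log disagrees here
First incorrect step: 12; the correct value is acc = -29.

step 12, acc = -29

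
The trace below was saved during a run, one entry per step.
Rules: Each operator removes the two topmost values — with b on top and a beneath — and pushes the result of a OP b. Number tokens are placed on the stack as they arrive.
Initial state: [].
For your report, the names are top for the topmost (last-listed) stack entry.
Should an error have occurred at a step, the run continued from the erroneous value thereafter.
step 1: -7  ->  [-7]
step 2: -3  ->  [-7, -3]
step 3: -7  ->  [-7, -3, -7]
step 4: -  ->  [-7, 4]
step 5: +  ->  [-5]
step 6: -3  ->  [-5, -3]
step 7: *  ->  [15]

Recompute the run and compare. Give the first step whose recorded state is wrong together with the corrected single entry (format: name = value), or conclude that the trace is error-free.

step 1: push -7: top = -7 -> matches
step 2: push -3: top = -3 -> confirmed correct
step 3: push -7: top = -7 -> consistent with the trace
step 4: -3 - -7 = 4 -> same as recorded
step 5: -7 + 4 = -3 -> first mismatch against the trace
Step 5 is the first one off; corrected, top = -3.

step 5, top = -3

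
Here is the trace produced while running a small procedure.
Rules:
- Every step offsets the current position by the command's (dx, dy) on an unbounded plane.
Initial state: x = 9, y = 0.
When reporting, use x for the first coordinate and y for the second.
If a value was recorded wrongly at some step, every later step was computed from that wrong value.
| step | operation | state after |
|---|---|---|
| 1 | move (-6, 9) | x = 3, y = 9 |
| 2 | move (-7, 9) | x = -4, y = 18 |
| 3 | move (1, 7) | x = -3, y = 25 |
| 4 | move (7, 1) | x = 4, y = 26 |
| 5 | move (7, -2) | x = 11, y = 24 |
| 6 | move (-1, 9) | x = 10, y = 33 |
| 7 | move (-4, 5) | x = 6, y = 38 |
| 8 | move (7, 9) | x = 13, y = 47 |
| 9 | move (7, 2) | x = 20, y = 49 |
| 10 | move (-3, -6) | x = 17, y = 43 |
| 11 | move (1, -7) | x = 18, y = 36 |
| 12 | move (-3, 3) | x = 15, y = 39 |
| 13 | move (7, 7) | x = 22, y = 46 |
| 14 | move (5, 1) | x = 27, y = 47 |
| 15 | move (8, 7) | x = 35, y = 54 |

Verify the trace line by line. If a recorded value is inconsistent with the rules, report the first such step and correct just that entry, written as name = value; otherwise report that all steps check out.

no error

step 1: x = 9 + (-6) = 3, y = 0 + (9) = 9 -> same as recorded
step 2: x = 3 + (-7) = -4, y = 9 + (9) = 18 -> exactly as logged
step 3: x = -4 + (1) = -3, y = 18 + (7) = 25 -> in agreement
step 4: x = -3 + (7) = 4, y = 25 + (1) = 26 -> exactly as logged
step 5: x = 4 + (7) = 11, y = 26 + (-2) = 24 -> checks out
step 6: x = 11 + (-1) = 10, y = 24 + (9) = 33 -> no discrepancy
step 7: x = 10 + (-4) = 6, y = 33 + (5) = 38 -> agrees with the trace
step 8: x = 6 + (7) = 13, y = 38 + (9) = 47 -> exactly as logged
step 9: x = 13 + (7) = 20, y = 47 + (2) = 49 -> checks out
step 10: x = 20 + (-3) = 17, y = 49 + (-6) = 43 -> matches
step 11: x = 17 + (1) = 18, y = 43 + (-7) = 36 -> consistent with the trace
step 12: x = 18 + (-3) = 15, y = 36 + (3) = 39 -> consistent with the trace
step 13: x = 15 + (7) = 22, y = 39 + (7) = 46 -> checks out
step 14: x = 22 + (5) = 27, y = 46 + (1) = 47 -> exactly as logged
step 15: x = 27 + (8) = 35, y = 47 + (7) = 54 -> verified
No step deviates from the rules.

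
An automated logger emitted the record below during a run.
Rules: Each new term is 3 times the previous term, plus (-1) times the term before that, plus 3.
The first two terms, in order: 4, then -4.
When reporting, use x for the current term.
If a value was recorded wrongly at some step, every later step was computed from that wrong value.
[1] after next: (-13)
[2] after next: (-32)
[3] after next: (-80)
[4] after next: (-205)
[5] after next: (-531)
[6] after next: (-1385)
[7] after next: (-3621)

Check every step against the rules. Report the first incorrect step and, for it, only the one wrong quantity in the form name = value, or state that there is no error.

step 5, x = -532

Recomputing the run from the initial state:
step 1: x = -13
step 2: x = -32
step 3: x = -80
step 4: x = -205
step 5: x = -532
step 6: x = -1388
step 7: x = -3629
The first disagreement with the record is at step 5, where the value should be x = -532.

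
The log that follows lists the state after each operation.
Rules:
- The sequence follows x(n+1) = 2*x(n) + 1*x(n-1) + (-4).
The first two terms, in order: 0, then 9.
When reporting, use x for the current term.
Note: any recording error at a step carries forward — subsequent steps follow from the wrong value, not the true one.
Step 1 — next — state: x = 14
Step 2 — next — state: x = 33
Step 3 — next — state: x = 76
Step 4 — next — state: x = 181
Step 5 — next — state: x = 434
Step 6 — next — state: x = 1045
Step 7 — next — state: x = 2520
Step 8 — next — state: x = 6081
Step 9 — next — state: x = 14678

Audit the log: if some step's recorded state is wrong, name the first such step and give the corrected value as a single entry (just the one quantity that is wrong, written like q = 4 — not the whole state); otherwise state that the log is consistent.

no error

Recomputing the run from the initial state:
step 1: x = 14
step 2: x = 33
step 3: x = 76
step 4: x = 181
step 5: x = 434
step 6: x = 1045
step 7: x = 2520
step 8: x = 6081
step 9: x = 14678
This matches the log at every step.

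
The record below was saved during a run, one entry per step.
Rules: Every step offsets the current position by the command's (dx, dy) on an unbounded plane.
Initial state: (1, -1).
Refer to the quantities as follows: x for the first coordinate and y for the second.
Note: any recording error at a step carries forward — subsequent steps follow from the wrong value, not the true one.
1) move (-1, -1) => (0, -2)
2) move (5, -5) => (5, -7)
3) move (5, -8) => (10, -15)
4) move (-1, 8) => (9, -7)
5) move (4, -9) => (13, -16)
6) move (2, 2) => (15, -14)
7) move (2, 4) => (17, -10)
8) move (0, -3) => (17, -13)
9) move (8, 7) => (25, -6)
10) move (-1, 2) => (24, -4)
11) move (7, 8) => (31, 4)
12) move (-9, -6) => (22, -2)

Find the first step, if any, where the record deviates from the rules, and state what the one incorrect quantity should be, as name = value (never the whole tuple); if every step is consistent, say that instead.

1. x = 1 + (-1) = 0, y = -1 + (-1) = -2 (consistent with the record)
2. x = 0 + (5) = 5, y = -2 + (-5) = -7 (confirmed correct)
3. x = 5 + (5) = 10, y = -7 + (-8) = -15 (matches)
4. x = 10 + (-1) = 9, y = -15 + (8) = -7 (checks out)
5. x = 9 + (4) = 13, y = -7 + (-9) = -16 (in agreement)
6. x = 13 + (2) = 15, y = -16 + (2) = -14 (consistent with the record)
7. x = 15 + (2) = 17, y = -14 + (4) = -10 (matches)
8. x = 17 + (0) = 17, y = -10 + (-3) = -13 (verified)
9. x = 17 + (8) = 25, y = -13 + (7) = -6 (confirmed correct)
10. x = 25 + (-1) = 24, y = -6 + (2) = -4 (matches)
11. x = 24 + (7) = 31, y = -4 + (8) = 4 (no discrepancy)
12. x = 31 + (-9) = 22, y = 4 + (-6) = -2 (in agreement)
All steps check out; nothing to correct.

no error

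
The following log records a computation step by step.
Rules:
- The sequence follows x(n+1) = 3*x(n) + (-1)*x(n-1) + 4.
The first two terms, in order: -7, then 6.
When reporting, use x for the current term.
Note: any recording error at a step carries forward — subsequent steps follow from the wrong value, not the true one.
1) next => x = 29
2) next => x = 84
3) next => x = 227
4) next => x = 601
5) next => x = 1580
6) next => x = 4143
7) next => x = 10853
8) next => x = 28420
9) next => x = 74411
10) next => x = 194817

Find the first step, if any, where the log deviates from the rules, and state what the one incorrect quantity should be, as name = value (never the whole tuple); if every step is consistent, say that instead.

Recomputing the run from the initial state:
step 1: x = 29
step 2: x = 85
step 3: x = 230
step 4: x = 609
step 5: x = 1601
step 6: x = 4198
step 7: x = 10997
step 8: x = 28797
step 9: x = 75398
step 10: x = 197401
The first disagreement with the log is at step 2, where the value should be x = 85.

step 2, x = 85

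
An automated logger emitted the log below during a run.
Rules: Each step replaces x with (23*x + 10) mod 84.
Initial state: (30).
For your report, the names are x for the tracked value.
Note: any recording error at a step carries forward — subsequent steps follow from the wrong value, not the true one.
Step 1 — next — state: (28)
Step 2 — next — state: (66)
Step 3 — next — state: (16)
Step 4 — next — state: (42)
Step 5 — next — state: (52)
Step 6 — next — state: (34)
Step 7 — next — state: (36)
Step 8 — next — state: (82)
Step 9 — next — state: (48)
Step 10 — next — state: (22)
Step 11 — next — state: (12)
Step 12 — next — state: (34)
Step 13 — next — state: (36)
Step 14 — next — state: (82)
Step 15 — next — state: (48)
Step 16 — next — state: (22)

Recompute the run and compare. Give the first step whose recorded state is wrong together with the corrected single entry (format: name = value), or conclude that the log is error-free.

step 6, x = 30

step 1: x = (23*30 + 10) mod 84 = 28 -> confirmed correct
step 2: x = (23*28 + 10) mod 84 = 66 -> checks out
step 3: x = (23*66 + 10) mod 84 = 16 -> checks out
step 4: x = (23*16 + 10) mod 84 = 42 -> confirmed correct
step 5: x = (23*42 + 10) mod 84 = 52 -> consistent with the log
step 6: x = (23*52 + 10) mod 84 = 30 -> a discrepancy with the log
First deviation found at step 6; the corrected entry is x = 30.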